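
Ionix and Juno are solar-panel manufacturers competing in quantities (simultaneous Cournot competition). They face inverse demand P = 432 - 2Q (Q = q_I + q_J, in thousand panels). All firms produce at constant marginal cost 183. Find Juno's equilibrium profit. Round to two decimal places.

A representative firm's profit is π_i = q_i(432 - 2Q) - 183q_i.
Setting ∂π_i/∂q_i = 0 with rivals' quantities fixed: 249 - 4q_i - 2q_j = 0.
By symmetry each firm produces the same amount; substituting q_j = q_i yields q_i = 249/6 = 83/2.
Price P = 432 - 2·83 = 266.
Juno's profit: (266 - 183)·(83/2) = 3444.5000.

3444.50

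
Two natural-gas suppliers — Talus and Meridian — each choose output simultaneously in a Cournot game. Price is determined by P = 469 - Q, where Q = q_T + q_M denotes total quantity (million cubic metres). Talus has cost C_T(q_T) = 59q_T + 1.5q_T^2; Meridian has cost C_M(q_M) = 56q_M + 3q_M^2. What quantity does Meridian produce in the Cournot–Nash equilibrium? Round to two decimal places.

Talus's profit: π_T = (469 - Q)q_T - (59q_T + (3/2)q_T²). Setting ∂π_T/∂q_T = 0: 410 - 5q_T - (q_M) = 0.
Meridian's first-order condition: 413 - 8q_M - (q_T) = 0.
Rearranging gives the reaction functions q_T = (410 - q_M)/5 and q_M = (413 - q_T)/8.
Substituting one into the other gives q_T = 73.5128 and q_M = 1655/39.

42.44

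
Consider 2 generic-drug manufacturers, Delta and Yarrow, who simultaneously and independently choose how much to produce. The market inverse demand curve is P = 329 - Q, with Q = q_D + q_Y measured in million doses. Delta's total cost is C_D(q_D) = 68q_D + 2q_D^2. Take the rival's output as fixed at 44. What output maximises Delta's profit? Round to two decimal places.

36.17

With the rival's output fixed at 44, Delta's profit is π_D = (329 - 44 - q_D)q_D - (68q_D + 2q_D²) = (285 - q_D)q_D - (68q_D + 2q_D²).
∂π_D/∂q_D = 217 - 6q_D = 0, so q_D = 217/6.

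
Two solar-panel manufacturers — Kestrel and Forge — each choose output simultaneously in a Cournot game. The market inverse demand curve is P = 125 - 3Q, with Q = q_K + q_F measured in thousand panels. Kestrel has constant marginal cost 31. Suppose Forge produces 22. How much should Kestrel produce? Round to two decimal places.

4.67

With the rival's output fixed at 22, Kestrel's profit is π_K = (125 - 3·22 - 3q_K)q_K - (31q_K) = (59 - 3q_K)q_K - (31q_K).
∂π_K/∂q_K = 28 - 6q_K = 0, so q_K = 14/3.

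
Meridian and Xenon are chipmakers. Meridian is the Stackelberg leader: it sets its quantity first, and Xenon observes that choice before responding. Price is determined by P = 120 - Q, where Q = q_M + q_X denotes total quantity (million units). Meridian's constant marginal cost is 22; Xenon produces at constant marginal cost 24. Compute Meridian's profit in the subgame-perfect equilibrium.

Solve by backward induction. Given q_M, the follower Xenon maximises π_X = (120 - q_M - q_X)q_X - 24q_X.
∂π_X/∂q_X = 96 - q_M - 2q_X = 0 gives the reaction function q_X = (96 - q_M)/2.
Meridian substitutes q_X(q_M) into its own profit: π_M = q_M(120 - q_M - (96 - q_M)/2) - 22q_M = (72 - (1/2)q_M)q_M - 22q_M.
Leader FOC: 50 - q_M = 0, so q_M = 50.
Then q_X = (96 - 50)/2 = 23.
Price P = 120 - 73 = 47.
Meridian's profit: (47 - 22)·50 = 1250.

1250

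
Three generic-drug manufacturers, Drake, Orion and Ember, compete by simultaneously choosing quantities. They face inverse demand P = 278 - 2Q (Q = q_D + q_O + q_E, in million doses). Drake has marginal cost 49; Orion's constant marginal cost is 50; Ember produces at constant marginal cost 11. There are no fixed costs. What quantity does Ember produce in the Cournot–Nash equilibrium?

Drake's profit: π_D = (278 - 2Q)q_D - (49q_D). Setting ∂π_D/∂q_D = 0: 229 - 4q_D - 2(q_O + q_E) = 0.
Orion's first-order condition: 228 - 4q_O - 2(q_D + q_E) = 0.
Ember's first-order condition: 267 - 4q_E - 2(q_D + q_O) = 0.
Adding the 3 conditions: 724 − 4Q − 4Q = 0, i.e. Q = 181/2.
Back-substituting: q_D = (229 − 181)/2 = 24, q_O = (228 − 181)/2 = 47/2, q_E = (267 − 181)/2 = 43.

43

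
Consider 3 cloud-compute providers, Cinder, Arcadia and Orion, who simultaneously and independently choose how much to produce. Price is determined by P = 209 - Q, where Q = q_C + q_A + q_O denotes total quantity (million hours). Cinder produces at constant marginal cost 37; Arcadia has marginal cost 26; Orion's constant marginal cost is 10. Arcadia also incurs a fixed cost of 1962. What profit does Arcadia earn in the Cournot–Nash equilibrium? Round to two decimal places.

18.25

Cinder's profit: π_C = (209 - Q)q_C - (37q_C). Setting ∂π_C/∂q_C = 0: 172 - 2q_C - (q_A + q_O) = 0.
Arcadia's first-order condition: 183 - 2q_A - (q_C + q_O) = 0.
Orion's first-order condition: 199 - 2q_O - (q_C + q_A) = 0.
Summing all 3 equations gives 554 − 4Q = 0, hence Q = 277/2.
Back-substituting: q_C = (172 − 277/2) = 67/2, q_A = (183 − 277/2) = 89/2, q_O = (199 − 277/2) = 121/2.
Price P = 209 - 277/2 = 141/2.
Arcadia's profit: (141/2 - 26)·(89/2) - 1962 = 73/4.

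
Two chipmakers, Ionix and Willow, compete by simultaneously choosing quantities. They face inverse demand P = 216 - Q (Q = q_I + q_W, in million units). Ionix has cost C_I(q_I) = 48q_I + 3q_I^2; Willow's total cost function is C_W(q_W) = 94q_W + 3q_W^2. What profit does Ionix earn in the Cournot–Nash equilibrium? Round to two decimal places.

Ionix's profit: π_I = (216 - Q)q_I - (48q_I + 3q_I²). Setting ∂π_I/∂q_I = 0: 168 - 8q_I - (q_W) = 0.
Willow's first-order condition: 122 - 8q_W - (q_I) = 0.
Best responses: q_I = (168 - q_W)/8, q_W = (122 - q_I)/8.
Solving the pair: q_I = 1222/63, q_W = 808/63.
Price P = 216 - 290/9 = 1654/9.
Ionix's profit: (1654/9)·(1222/63) - 48·(1222/63) - 3(1222/63)² = 1504.9473.

1504.95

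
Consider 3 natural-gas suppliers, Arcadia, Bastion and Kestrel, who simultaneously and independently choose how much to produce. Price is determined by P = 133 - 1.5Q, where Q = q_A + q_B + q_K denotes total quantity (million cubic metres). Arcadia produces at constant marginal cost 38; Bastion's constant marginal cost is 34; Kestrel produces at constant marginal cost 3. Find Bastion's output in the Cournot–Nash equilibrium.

12

Arcadia's profit: π_A = (133 - 1.5Q)q_A - (38q_A). Setting ∂π_A/∂q_A = 0: 95 - 3q_A - (3/2)(q_B + q_K) = 0.
Bastion's first-order condition: 99 - 3q_B - (3/2)(q_A + q_K) = 0.
Kestrel's profit: π_K = (133 - 1.5Q)q_K - (3q_K). Setting ∂π_K/∂q_K = 0: 130 - 3q_K - (3/2)(q_A + q_B) = 0.
Adding the 3 first-order conditions: 324 − 6Q = 0, so Q = 54.
Back-substituting: q_A = (95 − 81)/(3/2) = 28/3, q_B = (99 − 81)/(3/2) = 12, q_K = (130 − 81)/(3/2) = 98/3.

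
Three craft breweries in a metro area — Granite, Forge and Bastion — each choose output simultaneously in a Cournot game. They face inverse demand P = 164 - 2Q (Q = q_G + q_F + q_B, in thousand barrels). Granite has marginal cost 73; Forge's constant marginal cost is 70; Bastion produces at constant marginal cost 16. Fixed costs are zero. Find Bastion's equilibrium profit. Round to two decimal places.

2096.28

Granite's profit: π_G = (164 - 2Q)q_G - (73q_G). Setting ∂π_G/∂q_G = 0: 91 - 4q_G - 2(q_F + q_B) = 0.
Forge's first-order condition: 94 - 4q_F - 2(q_G + q_B) = 0.
Bastion's profit: π_B = (164 - 2Q)q_B - (16q_B). Setting ∂π_B/∂q_B = 0: 148 - 4q_B - 2(q_G + q_F) = 0.
Adding the 3 conditions: 333 − 4Q − 4Q = 0, i.e. Q = 333/8.
Back-substituting: q_G = (91 − 333/4)/2 = 31/8, q_F = (94 − 333/4)/2 = 43/8, q_B = (148 − 333/4)/2 = 259/8.
Price P = 164 - 2·(333/8) = 323/4.
Bastion's profit: (323/4 - 16)·(259/8) = 2096.2813.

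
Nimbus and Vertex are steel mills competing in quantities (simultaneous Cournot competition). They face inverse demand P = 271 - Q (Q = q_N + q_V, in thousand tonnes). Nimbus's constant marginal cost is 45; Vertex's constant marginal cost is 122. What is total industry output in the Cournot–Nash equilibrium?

125

Nimbus's profit: π_N = (271 - Q)q_N - (45q_N). Setting ∂π_N/∂q_N = 0: 226 - 2q_N - (q_V) = 0.
Vertex's first-order condition: 149 - 2q_V - (q_N) = 0.
Best responses: q_N = (226 - q_V)/2, q_V = (149 - q_N)/2.
Solving the pair: q_N = 101, q_V = 24.
Total output Q = 101 + 24 = 125.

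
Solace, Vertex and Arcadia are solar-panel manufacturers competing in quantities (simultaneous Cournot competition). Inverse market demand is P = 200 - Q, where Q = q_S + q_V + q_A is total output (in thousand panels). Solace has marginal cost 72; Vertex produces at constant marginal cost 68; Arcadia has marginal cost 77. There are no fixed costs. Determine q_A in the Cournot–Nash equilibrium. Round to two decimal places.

Solace's profit: π_S = (200 - Q)q_S - (72q_S). Setting ∂π_S/∂q_S = 0: 128 - 2q_S - (q_V + q_A) = 0.
Vertex's first-order condition: 132 - 2q_V - (q_S + q_A) = 0.
Arcadia's profit: π_A = (200 - Q)q_A - (77q_A). Setting ∂π_A/∂q_A = 0: 123 - 2q_A - (q_S + q_V) = 0.
Summing all 3 equations gives 383 − 4Q = 0, hence Q = 383/4.
Back-substituting: q_S = (128 − 383/4) = 129/4, q_V = (132 − 383/4) = 145/4, q_A = (123 − 383/4) = 109/4.

27.25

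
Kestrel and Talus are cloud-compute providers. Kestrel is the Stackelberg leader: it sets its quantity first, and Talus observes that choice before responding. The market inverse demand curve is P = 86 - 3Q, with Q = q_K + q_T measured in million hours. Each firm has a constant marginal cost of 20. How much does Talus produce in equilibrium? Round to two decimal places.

5.50

The follower Talus best-responds to any q_K: π_T = (86 - 3Q)q_T - 20q_T.
Follower FOC: 66 - 3q_K - 6q_T = 0, so q_T(q_K) = (66 - 3q_K)/6.
The leader anticipates this reaction. Substituting into P = 86 - 3Q gives P = 53 - (3/2)q_K, so π_K = (53 - (3/2)q_K)q_K - 20q_K.
Leader FOC: 33 - 3q_K = 0, so q_K = 11.
Then q_T = (66 - 3·11)/6 = 11/2.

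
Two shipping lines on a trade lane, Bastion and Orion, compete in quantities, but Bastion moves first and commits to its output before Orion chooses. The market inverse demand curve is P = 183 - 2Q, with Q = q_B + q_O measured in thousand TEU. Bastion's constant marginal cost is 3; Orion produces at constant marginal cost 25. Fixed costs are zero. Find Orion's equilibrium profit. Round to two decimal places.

406.13

The follower Orion best-responds to any q_B: π_O = (183 - 2Q)q_O - 25q_O.
Setting the follower's marginal profit to zero, 158 - 2q_B - 4q_O = 0, i.e. q_O = (158 - 2q_B)/4.
Bastion substitutes q_O(q_B) into its own profit: π_B = q_B(183 - 2q_B - (158 - 2q_B)/2) - 3q_B = (104 - q_B)q_B - 3q_B.
Leader FOC: 101 - 2q_B = 0, so q_B = 101/2.
Then q_O = (158 - 2·(101/2))/4 = 57/4.
Price P = 183 - 2·(259/4) = 107/2.
Orion's profit: (107/2 - 25)·(57/4) = 406.1250.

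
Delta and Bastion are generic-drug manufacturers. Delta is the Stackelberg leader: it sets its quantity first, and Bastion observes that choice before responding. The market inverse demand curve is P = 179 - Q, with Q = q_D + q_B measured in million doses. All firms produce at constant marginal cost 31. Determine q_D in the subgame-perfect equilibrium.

The follower Bastion best-responds to any q_D: π_B = (179 - Q)q_B - 31q_B.
Follower FOC: 148 - q_D - 2q_B = 0, so q_B(q_D) = (148 - q_D)/2.
The leader anticipates this reaction. Substituting into P = 179 - Q gives P = 105 - (1/2)q_D, so π_D = (105 - (1/2)q_D)q_D - 31q_D.
Leader FOC: 74 - q_D = 0, so q_D = 74.
Then q_B = (148 - 74)/2 = 37.

74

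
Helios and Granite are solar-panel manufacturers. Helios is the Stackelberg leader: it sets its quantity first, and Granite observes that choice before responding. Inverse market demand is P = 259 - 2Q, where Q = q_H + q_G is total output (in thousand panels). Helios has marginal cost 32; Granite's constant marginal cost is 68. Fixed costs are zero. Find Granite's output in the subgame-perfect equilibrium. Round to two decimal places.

14.88

The follower Granite best-responds to any q_H: π_G = (259 - 2Q)q_G - 68q_G.
Setting the follower's marginal profit to zero, 191 - 2q_H - 4q_G = 0, i.e. q_G = (191 - 2q_H)/4.
The leader anticipates this reaction. Substituting into P = 259 - 2Q gives P = 327/2 - q_H, so π_H = (327/2 - q_H)q_H - 32q_H.
Maximising: ∂π_H/∂q_H = 263/2 - 2q_H = 0, giving q_H = 263/4.
Then q_G = (191 - 2·(263/4))/4 = 119/8.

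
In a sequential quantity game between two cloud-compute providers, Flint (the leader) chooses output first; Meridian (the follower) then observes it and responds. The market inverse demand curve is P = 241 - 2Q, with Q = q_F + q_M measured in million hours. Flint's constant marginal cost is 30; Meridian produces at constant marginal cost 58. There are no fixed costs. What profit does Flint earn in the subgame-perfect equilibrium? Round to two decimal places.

Solve by backward induction. Given q_F, the follower Meridian maximises π_M = (241 - 2q_F - 2q_M)q_M - 58q_M.
Setting the follower's marginal profit to zero, 183 - 2q_F - 4q_M = 0, i.e. q_M = (183 - 2q_F)/4.
Flint substitutes q_M(q_F) into its own profit: π_F = q_F(241 - 2q_F - (183 - 2q_F)/2) - 30q_F = (299/2 - q_F)q_F - 30q_F.
Leader FOC: 239/2 - 2q_F = 0, so q_F = 239/4.
Then q_M = (183 - 2·(239/4))/4 = 127/8.
Price P = 241 - 2·(605/8) = 359/4.
Flint's profit: (359/4 - 30)·(239/4) = 3570.0625.

3570.06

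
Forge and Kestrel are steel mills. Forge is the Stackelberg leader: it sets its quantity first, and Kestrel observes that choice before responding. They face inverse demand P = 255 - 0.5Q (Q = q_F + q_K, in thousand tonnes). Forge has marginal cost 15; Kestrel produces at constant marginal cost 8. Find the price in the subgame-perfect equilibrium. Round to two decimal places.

73.25

Solve by backward induction. Given q_F, the follower Kestrel maximises π_K = (255 - (1/2)q_F - (1/2)q_K)q_K - 8q_K.
Follower FOC: 247 - (1/2)q_F - q_K = 0, so q_K(q_F) = (247 - (1/2)q_F).
The leader anticipates this reaction. Substituting into P = 255 - 0.5Q gives P = 263/2 - (1/4)q_F, so π_F = (263/2 - (1/4)q_F)q_F - 15q_F.
Maximising: ∂π_F/∂q_F = 233/2 - (1/2)q_F = 0, giving q_F = 233.
Then q_K = (247 - (1/2)·233) = 261/2.
Total output Q = 727/2, so price P = 255 - (1/2)·(727/2) = 293/4.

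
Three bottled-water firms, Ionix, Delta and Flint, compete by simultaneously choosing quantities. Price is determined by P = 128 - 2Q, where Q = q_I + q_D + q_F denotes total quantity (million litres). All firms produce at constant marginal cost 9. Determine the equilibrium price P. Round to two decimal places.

A representative firm's profit is π_i = q_i(128 - 2Q) - 9q_i.
First-order condition (treating rivals' output as given): 119 - 4q_i - 2·Σ_{j≠i} q_j = 0.
With identical firms every q_j equals q_i, so Σ_{j≠i} q_j = 2q_i and 119 = 8q_i, giving q_i = 119/8.
Total output Q = 357/8, so price P = 128 - 2·(357/8) = 155/4.

38.75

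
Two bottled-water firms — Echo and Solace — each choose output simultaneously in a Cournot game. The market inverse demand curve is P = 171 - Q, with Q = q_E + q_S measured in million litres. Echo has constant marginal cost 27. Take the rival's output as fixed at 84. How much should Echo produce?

With the rival's output fixed at 84, Echo's profit is π_E = (171 - 84 - q_E)q_E - (27q_E) = (87 - q_E)q_E - (27q_E).
∂π_E/∂q_E = 60 - 2q_E = 0, so q_E = 30.

30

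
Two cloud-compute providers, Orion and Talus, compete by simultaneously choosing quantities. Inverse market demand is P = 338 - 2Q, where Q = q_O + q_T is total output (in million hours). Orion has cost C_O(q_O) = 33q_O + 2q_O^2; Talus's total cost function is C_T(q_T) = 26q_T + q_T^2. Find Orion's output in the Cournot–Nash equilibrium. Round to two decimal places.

Orion's profit: π_O = (338 - 2Q)q_O - (33q_O + 2q_O²). Setting ∂π_O/∂q_O = 0: 305 - 8q_O - 2(q_T) = 0.
Talus's first-order condition: 312 - 6q_T - 2(q_O) = 0.
So q_O = (305 - 2q_T)/8 and q_T = (312 - 2q_O)/6.
Solving the pair: q_O = 603/22, q_T = 943/22.

27.41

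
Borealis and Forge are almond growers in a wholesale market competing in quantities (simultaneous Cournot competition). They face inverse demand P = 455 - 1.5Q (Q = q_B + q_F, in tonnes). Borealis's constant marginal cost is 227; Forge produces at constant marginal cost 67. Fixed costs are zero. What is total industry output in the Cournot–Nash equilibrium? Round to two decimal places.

136.89

Borealis's profit: π_B = (455 - 1.5Q)q_B - (227q_B). Setting ∂π_B/∂q_B = 0: 228 - 3q_B - (3/2)(q_F) = 0.
Forge's first-order condition: 388 - 3q_F - (3/2)(q_B) = 0.
Best responses: q_B = (228 - (3/2)q_F)/3, q_F = (388 - (3/2)q_B)/3.
Substituting one into the other gives q_B = 136/9 and q_F = 1096/9.
Total output Q = 136/9 + 1096/9 = 1232/9.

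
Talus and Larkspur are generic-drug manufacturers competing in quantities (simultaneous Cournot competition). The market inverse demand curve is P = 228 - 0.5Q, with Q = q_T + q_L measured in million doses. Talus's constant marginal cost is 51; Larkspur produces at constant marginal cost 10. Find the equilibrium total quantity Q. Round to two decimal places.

263.33

Talus's profit: π_T = (228 - 0.5Q)q_T - (51q_T). Setting ∂π_T/∂q_T = 0: 177 - q_T - (1/2)(q_L) = 0.
Larkspur's profit: π_L = (228 - 0.5Q)q_L - (10q_L). Setting ∂π_L/∂q_L = 0: 218 - q_L - (1/2)(q_T) = 0.
So q_T = (177 - (1/2)q_L) and q_L = (218 - (1/2)q_T).
Solving the pair: q_T = 272/3, q_L = 518/3.
Total output Q = 272/3 + 518/3 = 790/3.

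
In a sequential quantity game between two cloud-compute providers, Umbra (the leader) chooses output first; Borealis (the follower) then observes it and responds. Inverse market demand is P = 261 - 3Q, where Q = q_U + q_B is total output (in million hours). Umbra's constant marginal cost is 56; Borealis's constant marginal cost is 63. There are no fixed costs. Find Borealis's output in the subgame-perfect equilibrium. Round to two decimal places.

The follower Borealis best-responds to any q_U: π_B = (261 - 3Q)q_B - 63q_B.
Setting the follower's marginal profit to zero, 198 - 3q_U - 6q_B = 0, i.e. q_B = (198 - 3q_U)/6.
The leader anticipates this reaction. Substituting into P = 261 - 3Q gives P = 162 - (3/2)q_U, so π_U = (162 - (3/2)q_U)q_U - 56q_U.
The leader's first-order condition 106 - 3q_U = 0 yields q_U = 106/3.
Then q_B = (198 - 3·(106/3))/6 = 46/3.

15.33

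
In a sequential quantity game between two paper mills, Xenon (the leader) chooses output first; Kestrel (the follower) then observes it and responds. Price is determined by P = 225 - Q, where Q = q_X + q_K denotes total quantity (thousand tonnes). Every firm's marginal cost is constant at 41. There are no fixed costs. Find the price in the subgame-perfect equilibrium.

87

Solve by backward induction. Given q_X, the follower Kestrel maximises π_K = (225 - q_X - q_K)q_K - 41q_K.
∂π_K/∂q_K = 184 - q_X - 2q_K = 0 gives the reaction function q_K = (184 - q_X)/2.
Xenon substitutes q_K(q_X) into its own profit: π_X = q_X(225 - q_X - (184 - q_X)/2) - 41q_X = (133 - (1/2)q_X)q_X - 41q_X.
The leader's first-order condition 92 - q_X = 0 yields q_X = 92.
Then q_K = (184 - 92)/2 = 46.
Total output Q = 138, so price P = 225 - 138 = 87.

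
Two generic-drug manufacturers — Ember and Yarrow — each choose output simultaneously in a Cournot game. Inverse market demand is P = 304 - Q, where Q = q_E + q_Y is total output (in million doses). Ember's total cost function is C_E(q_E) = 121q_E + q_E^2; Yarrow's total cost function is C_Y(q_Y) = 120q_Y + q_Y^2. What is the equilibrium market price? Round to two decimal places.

230.60

Ember's profit: π_E = (304 - Q)q_E - (121q_E + q_E²). Setting ∂π_E/∂q_E = 0: 183 - 4q_E - (q_Y) = 0.
Yarrow's first-order condition: 184 - 4q_Y - (q_E) = 0.
Best responses: q_E = (183 - q_Y)/4, q_Y = (184 - q_E)/4.
Solving the pair: q_E = 548/15, q_Y = 553/15.
Total output Q = 367/5, so price P = 304 - 367/5 = 1153/5.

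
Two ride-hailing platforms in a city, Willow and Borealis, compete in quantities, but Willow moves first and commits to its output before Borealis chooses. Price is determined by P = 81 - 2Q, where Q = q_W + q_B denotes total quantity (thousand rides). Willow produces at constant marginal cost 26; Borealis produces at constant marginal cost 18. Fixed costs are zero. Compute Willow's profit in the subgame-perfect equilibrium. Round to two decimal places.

138.06

Solve by backward induction. Given q_W, the follower Borealis maximises π_B = (81 - 2q_W - 2q_B)q_B - 18q_B.
Setting the follower's marginal profit to zero, 63 - 2q_W - 4q_B = 0, i.e. q_B = (63 - 2q_W)/4.
The leader anticipates this reaction. Substituting into P = 81 - 2Q gives P = 99/2 - q_W, so π_W = (99/2 - q_W)q_W - 26q_W.
The leader's first-order condition 47/2 - 2q_W = 0 yields q_W = 47/4.
Then q_B = (63 - 2·(47/4))/4 = 79/8.
Price P = 81 - 2·(173/8) = 151/4.
Willow's profit: (151/4 - 26)·(47/4) = 138.0625.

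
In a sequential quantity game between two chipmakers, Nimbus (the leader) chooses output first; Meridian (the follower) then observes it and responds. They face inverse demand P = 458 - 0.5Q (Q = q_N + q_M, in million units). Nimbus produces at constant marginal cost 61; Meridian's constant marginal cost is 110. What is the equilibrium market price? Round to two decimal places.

Solve by backward induction. Given q_N, the follower Meridian maximises π_M = (458 - (1/2)q_N - (1/2)q_M)q_M - 110q_M.
∂π_M/∂q_M = 348 - (1/2)q_N - q_M = 0 gives the reaction function q_M = (348 - (1/2)q_N).
Nimbus substitutes q_M(q_N) into its own profit: π_N = q_N(458 - (1/2)q_N - (348 - (1/2)q_N)/2) - 61q_N = (284 - (1/4)q_N)q_N - 61q_N.
Leader FOC: 223 - (1/2)q_N = 0, so q_N = 446.
Then q_M = (348 - (1/2)·446) = 125.
Total output Q = 571, so price P = 458 - (1/2)·571 = 345/2.

172.50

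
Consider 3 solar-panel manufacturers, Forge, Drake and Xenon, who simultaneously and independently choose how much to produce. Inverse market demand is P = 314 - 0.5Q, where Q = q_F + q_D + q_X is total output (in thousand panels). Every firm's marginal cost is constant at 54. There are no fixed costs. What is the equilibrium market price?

119

Each firm earns π_i = (314 - 0.5Q)q_i - 54q_i.
First-order condition (treating rivals' output as given): 260 - q_i - (1/2)·Σ_{j≠i} q_j = 0.
With identical firms every q_j equals q_i, so Σ_{j≠i} q_j = 2q_i and 260 = 2q_i, giving q_i = 130.
Total output Q = 390, so price P = 314 - (1/2)·390 = 119.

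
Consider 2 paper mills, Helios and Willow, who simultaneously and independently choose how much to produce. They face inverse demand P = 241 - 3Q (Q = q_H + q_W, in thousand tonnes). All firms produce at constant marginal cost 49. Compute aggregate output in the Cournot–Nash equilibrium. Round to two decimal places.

Each firm earns π_i = (241 - 3Q)q_i - 49q_i.
First-order condition (treating rivals' output as given): 192 - 6q_i - 3q_j = 0.
With identical firms every q_j equals q_i, so q_j = q_i and 192 = 9q_i, giving q_i = 64/3.
Total output Q = 64/3 + 64/3 = 128/3.

42.67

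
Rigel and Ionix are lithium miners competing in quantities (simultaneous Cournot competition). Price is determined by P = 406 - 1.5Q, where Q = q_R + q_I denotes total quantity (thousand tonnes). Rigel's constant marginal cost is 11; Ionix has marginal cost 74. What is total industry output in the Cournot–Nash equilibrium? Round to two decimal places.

Rigel's profit: π_R = (406 - 1.5Q)q_R - (11q_R). Setting ∂π_R/∂q_R = 0: 395 - 3q_R - (3/2)(q_I) = 0.
Ionix's profit: π_I = (406 - 1.5Q)q_I - (74q_I). Setting ∂π_I/∂q_I = 0: 332 - 3q_I - (3/2)(q_R) = 0.
Best responses: q_R = (395 - (3/2)q_I)/3, q_I = (332 - (3/2)q_R)/3.
Solving the pair: q_R = 916/9, q_I = 538/9.
Total output Q = 916/9 + 538/9 = 1454/9.

161.56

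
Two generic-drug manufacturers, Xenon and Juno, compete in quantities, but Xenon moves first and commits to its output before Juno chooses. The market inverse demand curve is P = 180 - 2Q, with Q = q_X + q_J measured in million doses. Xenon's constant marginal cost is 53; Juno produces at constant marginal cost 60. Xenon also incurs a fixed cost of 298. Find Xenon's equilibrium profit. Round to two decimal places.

824.25

Solve by backward induction. Given q_X, the follower Juno maximises π_J = (180 - 2q_X - 2q_J)q_J - 60q_J.
∂π_J/∂q_J = 120 - 2q_X - 4q_J = 0 gives the reaction function q_J = (120 - 2q_X)/4.
The leader anticipates this reaction. Substituting into P = 180 - 2Q gives P = 120 - q_X, so π_X = (120 - q_X)q_X - 53q_X.
Leader FOC: 67 - 2q_X = 0, so q_X = 67/2.
Then q_J = (120 - 2·(67/2))/4 = 53/4.
Price P = 180 - 2·(187/4) = 173/2.
Xenon's profit: (173/2 - 53)·(67/2) - 298 = 824.2500.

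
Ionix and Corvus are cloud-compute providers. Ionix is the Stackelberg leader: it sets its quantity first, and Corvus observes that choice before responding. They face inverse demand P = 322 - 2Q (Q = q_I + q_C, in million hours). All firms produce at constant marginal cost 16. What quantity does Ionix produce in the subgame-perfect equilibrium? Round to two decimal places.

76.50

Solve by backward induction. Given q_I, the follower Corvus maximises π_C = (322 - 2q_I - 2q_C)q_C - 16q_C.
∂π_C/∂q_C = 306 - 2q_I - 4q_C = 0 gives the reaction function q_C = (306 - 2q_I)/4.
The leader anticipates this reaction. Substituting into P = 322 - 2Q gives P = 169 - q_I, so π_I = (169 - q_I)q_I - 16q_I.
Maximising: ∂π_I/∂q_I = 153 - 2q_I = 0, giving q_I = 153/2.
Then q_C = (306 - 2·(153/2))/4 = 153/4.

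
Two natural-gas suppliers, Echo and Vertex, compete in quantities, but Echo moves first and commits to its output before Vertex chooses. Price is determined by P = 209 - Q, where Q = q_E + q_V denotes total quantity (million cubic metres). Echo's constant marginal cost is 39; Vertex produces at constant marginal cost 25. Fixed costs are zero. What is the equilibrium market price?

Solve by backward induction. Given q_E, the follower Vertex maximises π_V = (209 - q_E - q_V)q_V - 25q_V.
Follower FOC: 184 - q_E - 2q_V = 0, so q_V(q_E) = (184 - q_E)/2.
Echo substitutes q_V(q_E) into its own profit: π_E = q_E(209 - q_E - (184 - q_E)/2) - 39q_E = (117 - (1/2)q_E)q_E - 39q_E.
Maximising: ∂π_E/∂q_E = 78 - q_E = 0, giving q_E = 78.
Then q_V = (184 - 78)/2 = 53.
Total output Q = 131, so price P = 209 - 131 = 78.

78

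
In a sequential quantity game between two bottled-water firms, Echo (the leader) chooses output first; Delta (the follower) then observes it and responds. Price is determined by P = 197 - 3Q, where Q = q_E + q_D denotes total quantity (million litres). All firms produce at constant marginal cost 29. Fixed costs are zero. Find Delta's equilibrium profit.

Solve by backward induction. Given q_E, the follower Delta maximises π_D = (197 - 3q_E - 3q_D)q_D - 29q_D.
∂π_D/∂q_D = 168 - 3q_E - 6q_D = 0 gives the reaction function q_D = (168 - 3q_E)/6.
Echo substitutes q_D(q_E) into its own profit: π_E = q_E(197 - 3q_E - (168 - 3q_E)/2) - 29q_E = (113 - (3/2)q_E)q_E - 29q_E.
Maximising: ∂π_E/∂q_E = 84 - 3q_E = 0, giving q_E = 28.
Then q_D = (168 - 3·28)/6 = 14.
Price P = 197 - 3·42 = 71.
Delta's profit: (71 - 29)·14 = 588.

588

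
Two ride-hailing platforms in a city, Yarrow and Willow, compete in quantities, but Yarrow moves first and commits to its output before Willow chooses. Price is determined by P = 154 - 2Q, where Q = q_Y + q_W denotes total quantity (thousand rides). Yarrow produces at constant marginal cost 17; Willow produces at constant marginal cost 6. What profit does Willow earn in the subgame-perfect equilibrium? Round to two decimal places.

903.13

Solve by backward induction. Given q_Y, the follower Willow maximises π_W = (154 - 2q_Y - 2q_W)q_W - 6q_W.
Follower FOC: 148 - 2q_Y - 4q_W = 0, so q_W(q_Y) = (148 - 2q_Y)/4.
Yarrow substitutes q_W(q_Y) into its own profit: π_Y = q_Y(154 - 2q_Y - (148 - 2q_Y)/2) - 17q_Y = (80 - q_Y)q_Y - 17q_Y.
The leader's first-order condition 63 - 2q_Y = 0 yields q_Y = 63/2.
Then q_W = (148 - 2·(63/2))/4 = 85/4.
Price P = 154 - 2·(211/4) = 97/2.
Willow's profit: (97/2 - 6)·(85/4) = 903.1250.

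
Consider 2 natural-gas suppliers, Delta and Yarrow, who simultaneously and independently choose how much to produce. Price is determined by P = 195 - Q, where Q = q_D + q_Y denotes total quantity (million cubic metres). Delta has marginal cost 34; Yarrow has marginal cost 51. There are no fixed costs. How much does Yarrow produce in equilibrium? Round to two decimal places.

42.33

Delta's profit: π_D = (195 - Q)q_D - (34q_D). Setting ∂π_D/∂q_D = 0: 161 - 2q_D - (q_Y) = 0.
Yarrow's profit: π_Y = (195 - Q)q_Y - (51q_Y). Setting ∂π_Y/∂q_Y = 0: 144 - 2q_Y - (q_D) = 0.
So q_D = (161 - q_Y)/2 and q_Y = (144 - q_D)/2.
Solving the pair: q_D = 178/3, q_Y = 127/3.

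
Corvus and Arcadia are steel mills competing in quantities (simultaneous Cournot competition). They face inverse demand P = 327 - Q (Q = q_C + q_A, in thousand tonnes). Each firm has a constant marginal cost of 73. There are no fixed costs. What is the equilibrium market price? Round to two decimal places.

Each firm earns π_i = (327 - Q)q_i - 73q_i.
First-order condition (treating rivals' output as given): 254 - 2q_i - q_j = 0.
By symmetry each firm produces the same amount; substituting q_j = q_i yields q_i = 254/3.
Total output Q = 508/3, so price P = 327 - 508/3 = 473/3.

157.67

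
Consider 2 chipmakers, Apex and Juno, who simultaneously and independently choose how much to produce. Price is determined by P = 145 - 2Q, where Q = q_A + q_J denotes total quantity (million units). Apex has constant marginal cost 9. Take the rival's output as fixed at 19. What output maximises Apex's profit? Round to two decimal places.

24.50

With the rival's output fixed at 19, Apex's profit is π_A = (145 - 2·19 - 2q_A)q_A - (9q_A) = (107 - 2q_A)q_A - (9q_A).
∂π_A/∂q_A = 98 - 4q_A = 0, so q_A = 49/2.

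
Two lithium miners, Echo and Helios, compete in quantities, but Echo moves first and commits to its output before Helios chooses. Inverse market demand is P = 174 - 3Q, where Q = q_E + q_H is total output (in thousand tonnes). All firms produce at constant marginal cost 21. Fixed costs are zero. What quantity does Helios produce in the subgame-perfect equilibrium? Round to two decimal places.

12.75

The follower Helios best-responds to any q_E: π_H = (174 - 3Q)q_H - 21q_H.
Follower FOC: 153 - 3q_E - 6q_H = 0, so q_H(q_E) = (153 - 3q_E)/6.
The leader anticipates this reaction. Substituting into P = 174 - 3Q gives P = 195/2 - (3/2)q_E, so π_E = (195/2 - (3/2)q_E)q_E - 21q_E.
Leader FOC: 153/2 - 3q_E = 0, so q_E = 51/2.
Then q_H = (153 - 3·(51/2))/6 = 51/4.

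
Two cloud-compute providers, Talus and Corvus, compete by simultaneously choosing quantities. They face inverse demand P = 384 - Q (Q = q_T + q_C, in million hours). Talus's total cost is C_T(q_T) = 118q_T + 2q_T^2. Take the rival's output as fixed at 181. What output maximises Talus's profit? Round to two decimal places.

With the rival's output fixed at 181, Talus's profit is π_T = (384 - 181 - q_T)q_T - (118q_T + 2q_T²) = (203 - q_T)q_T - (118q_T + 2q_T²).
∂π_T/∂q_T = 85 - 6q_T = 0, so q_T = 85/6.

14.17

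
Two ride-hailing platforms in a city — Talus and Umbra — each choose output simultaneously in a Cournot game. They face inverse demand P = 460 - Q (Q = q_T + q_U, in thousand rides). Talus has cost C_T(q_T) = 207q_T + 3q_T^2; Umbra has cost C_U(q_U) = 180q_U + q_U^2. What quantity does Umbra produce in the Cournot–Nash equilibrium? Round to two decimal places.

64.10

Talus's profit: π_T = (460 - Q)q_T - (207q_T + 3q_T²). Setting ∂π_T/∂q_T = 0: 253 - 8q_T - (q_U) = 0.
Umbra's first-order condition: 280 - 4q_U - (q_T) = 0.
Best responses: q_T = (253 - q_U)/8, q_U = (280 - q_T)/4.
Substituting one into the other gives q_T = 732/31 and q_U = 1987/31.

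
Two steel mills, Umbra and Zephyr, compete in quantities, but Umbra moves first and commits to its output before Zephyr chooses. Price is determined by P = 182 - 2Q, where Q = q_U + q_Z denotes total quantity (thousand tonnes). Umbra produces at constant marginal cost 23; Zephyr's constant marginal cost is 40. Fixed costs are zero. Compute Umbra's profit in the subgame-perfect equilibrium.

1936

Solve by backward induction. Given q_U, the follower Zephyr maximises π_Z = (182 - 2q_U - 2q_Z)q_Z - 40q_Z.
∂π_Z/∂q_Z = 142 - 2q_U - 4q_Z = 0 gives the reaction function q_Z = (142 - 2q_U)/4.
The leader anticipates this reaction. Substituting into P = 182 - 2Q gives P = 111 - q_U, so π_U = (111 - q_U)q_U - 23q_U.
Leader FOC: 88 - 2q_U = 0, so q_U = 44.
Then q_Z = (142 - 2·44)/4 = 27/2.
Price P = 182 - 2·(115/2) = 67.
Umbra's profit: (67 - 23)·44 = 1936.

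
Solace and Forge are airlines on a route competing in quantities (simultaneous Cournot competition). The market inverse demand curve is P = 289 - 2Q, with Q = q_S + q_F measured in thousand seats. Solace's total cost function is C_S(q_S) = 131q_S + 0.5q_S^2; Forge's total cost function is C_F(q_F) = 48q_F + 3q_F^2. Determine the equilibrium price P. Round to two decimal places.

Solace's profit: π_S = (289 - 2Q)q_S - (131q_S + (1/2)q_S²). Setting ∂π_S/∂q_S = 0: 158 - 5q_S - 2(q_F) = 0.
Forge's first-order condition: 241 - 10q_F - 2(q_S) = 0.
Best responses: q_S = (158 - 2q_F)/5, q_F = (241 - 2q_S)/10.
Solving the pair: q_S = 549/23, q_F = 889/46.
Total output Q = 1987/46, so price P = 289 - 2·(1987/46) = 202.6087.

202.61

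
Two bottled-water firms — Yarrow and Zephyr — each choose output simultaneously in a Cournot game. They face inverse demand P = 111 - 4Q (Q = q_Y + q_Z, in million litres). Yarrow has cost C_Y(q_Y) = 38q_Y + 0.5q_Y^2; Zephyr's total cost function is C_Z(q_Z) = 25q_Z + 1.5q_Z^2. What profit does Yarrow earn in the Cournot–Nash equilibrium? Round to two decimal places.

Yarrow's profit: π_Y = (111 - 4Q)q_Y - (38q_Y + (1/2)q_Y²). Setting ∂π_Y/∂q_Y = 0: 73 - 9q_Y - 4(q_Z) = 0.
Zephyr's profit: π_Z = (111 - 4Q)q_Z - (25q_Z + (3/2)q_Z²). Setting ∂π_Z/∂q_Z = 0: 86 - 11q_Z - 4(q_Y) = 0.
Rearranging gives the reaction functions q_Y = (73 - 4q_Z)/9 and q_Z = (86 - 4q_Y)/11.
Solving the pair: q_Y = 459/83, q_Z = 482/83.
Price P = 111 - 4·(941/83) = 65.6506.
Yarrow's profit: 65.6506·(459/83) - 38·(459/83) - (1/2)(459/83)² = 137.6200.

137.62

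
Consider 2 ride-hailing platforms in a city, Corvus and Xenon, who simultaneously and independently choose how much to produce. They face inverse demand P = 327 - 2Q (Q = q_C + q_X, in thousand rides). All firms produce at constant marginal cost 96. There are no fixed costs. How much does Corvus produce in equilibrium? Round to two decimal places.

Each firm earns π_i = (327 - 2Q)q_i - 96q_i.
Setting ∂π_i/∂q_i = 0 with rivals' quantities fixed: 231 - 4q_i - 2q_j = 0.
By symmetry each firm produces the same amount; substituting q_j = q_i yields q_i = 231/6 = 77/2.

38.50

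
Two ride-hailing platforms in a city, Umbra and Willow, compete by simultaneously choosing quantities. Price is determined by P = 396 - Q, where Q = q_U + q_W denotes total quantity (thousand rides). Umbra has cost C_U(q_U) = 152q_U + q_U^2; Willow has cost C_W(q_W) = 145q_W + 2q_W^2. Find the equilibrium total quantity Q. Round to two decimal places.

85.78

Umbra's profit: π_U = (396 - Q)q_U - (152q_U + q_U²). Setting ∂π_U/∂q_U = 0: 244 - 4q_U - (q_W) = 0.
Willow's first-order condition: 251 - 6q_W - (q_U) = 0.
Rearranging gives the reaction functions q_U = (244 - q_W)/4 and q_W = (251 - q_U)/6.
Solving the pair: q_U = 1213/23, q_W = 760/23.
Total output Q = 1213/23 + 760/23 = 1973/23.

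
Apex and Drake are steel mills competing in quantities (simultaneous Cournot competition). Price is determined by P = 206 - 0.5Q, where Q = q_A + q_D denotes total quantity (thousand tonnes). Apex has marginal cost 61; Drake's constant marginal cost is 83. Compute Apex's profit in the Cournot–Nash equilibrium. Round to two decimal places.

Apex's profit: π_A = (206 - 0.5Q)q_A - (61q_A). Setting ∂π_A/∂q_A = 0: 145 - q_A - (1/2)(q_D) = 0.
Drake's profit: π_D = (206 - 0.5Q)q_D - (83q_D). Setting ∂π_D/∂q_D = 0: 123 - q_D - (1/2)(q_A) = 0.
So q_A = (145 - (1/2)q_D) and q_D = (123 - (1/2)q_A).
Substituting one into the other gives q_A = 334/3 and q_D = 202/3.
Price P = 206 - (1/2)·(536/3) = 350/3.
Apex's profit: (350/3 - 61)·(334/3) = 6197.5556.

6197.56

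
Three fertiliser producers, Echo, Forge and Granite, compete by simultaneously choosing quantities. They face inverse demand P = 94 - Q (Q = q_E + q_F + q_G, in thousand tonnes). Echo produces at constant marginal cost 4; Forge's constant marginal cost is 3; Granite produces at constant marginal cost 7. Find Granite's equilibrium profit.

Echo's profit: π_E = (94 - Q)q_E - (4q_E). Setting ∂π_E/∂q_E = 0: 90 - 2q_E - (q_F + q_G) = 0.
Forge's first-order condition: 91 - 2q_F - (q_E + q_G) = 0.
Granite's first-order condition: 87 - 2q_G - (q_E + q_F) = 0.
Summing all 3 equations gives 268 − 4Q = 0, hence Q = 67.
Back-substituting: q_E = (90 − 67) = 23, q_F = (91 − 67) = 24, q_G = (87 − 67) = 20.
Price P = 94 - 67 = 27.
Granite's profit: (27 - 7)·20 = 400.

400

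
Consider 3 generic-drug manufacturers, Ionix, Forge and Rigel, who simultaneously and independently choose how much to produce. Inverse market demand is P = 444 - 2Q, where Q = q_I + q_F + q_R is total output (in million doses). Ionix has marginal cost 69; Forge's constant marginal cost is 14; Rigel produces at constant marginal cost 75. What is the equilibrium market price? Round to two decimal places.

Ionix's profit: π_I = (444 - 2Q)q_I - (69q_I). Setting ∂π_I/∂q_I = 0: 375 - 4q_I - 2(q_F + q_R) = 0.
Forge's first-order condition: 430 - 4q_F - 2(q_I + q_R) = 0.
Rigel's first-order condition: 369 - 4q_R - 2(q_I + q_F) = 0.
Adding the 3 conditions: 1174 − 4Q − 4Q = 0, i.e. Q = 587/4.
Back-substituting: q_I = (375 − 587/2)/2 = 163/4, q_F = (430 − 587/2)/2 = 273/4, q_R = (369 − 587/2)/2 = 151/4.
Total output Q = 587/4, so price P = 444 - 2·(587/4) = 301/2.

150.50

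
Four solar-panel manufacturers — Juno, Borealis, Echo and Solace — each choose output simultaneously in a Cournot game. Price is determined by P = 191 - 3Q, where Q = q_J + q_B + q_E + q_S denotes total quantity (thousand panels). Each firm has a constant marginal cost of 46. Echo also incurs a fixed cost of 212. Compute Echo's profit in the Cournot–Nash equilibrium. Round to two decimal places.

68.33

Each firm earns π_i = (191 - 3Q)q_i - 46q_i.
Setting ∂π_i/∂q_i = 0 with rivals' quantities fixed: 145 - 6q_i - 3·Σ_{j≠i} q_j = 0.
With identical firms every q_j equals q_i, so Σ_{j≠i} q_j = 3q_i and 145 = 15q_i, giving q_i = 29/3.
Price P = 191 - 3·(116/3) = 75.
Echo's profit: (75 - 46)·(29/3) - 212 = 205/3.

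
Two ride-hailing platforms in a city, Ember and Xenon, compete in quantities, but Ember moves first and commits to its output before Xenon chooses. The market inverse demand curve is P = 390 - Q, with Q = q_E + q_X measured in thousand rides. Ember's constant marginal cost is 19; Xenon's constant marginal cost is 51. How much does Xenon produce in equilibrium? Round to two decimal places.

68.75

Solve by backward induction. Given q_E, the follower Xenon maximises π_X = (390 - q_E - q_X)q_X - 51q_X.
∂π_X/∂q_X = 339 - q_E - 2q_X = 0 gives the reaction function q_X = (339 - q_E)/2.
The leader anticipates this reaction. Substituting into P = 390 - Q gives P = 441/2 - (1/2)q_E, so π_E = (441/2 - (1/2)q_E)q_E - 19q_E.
The leader's first-order condition 403/2 - q_E = 0 yields q_E = 403/2.
Then q_X = (339 - 403/2)/2 = 275/4.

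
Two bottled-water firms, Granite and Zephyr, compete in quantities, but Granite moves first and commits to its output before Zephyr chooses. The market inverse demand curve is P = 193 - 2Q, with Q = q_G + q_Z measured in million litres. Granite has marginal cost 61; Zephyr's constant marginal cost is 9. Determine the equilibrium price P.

81

Solve by backward induction. Given q_G, the follower Zephyr maximises π_Z = (193 - 2q_G - 2q_Z)q_Z - 9q_Z.
Setting the follower's marginal profit to zero, 184 - 2q_G - 4q_Z = 0, i.e. q_Z = (184 - 2q_G)/4.
The leader anticipates this reaction. Substituting into P = 193 - 2Q gives P = 101 - q_G, so π_G = (101 - q_G)q_G - 61q_G.
Maximising: ∂π_G/∂q_G = 40 - 2q_G = 0, giving q_G = 20.
Then q_Z = (184 - 2·20)/4 = 36.
Total output Q = 56, so price P = 193 - 2·56 = 81.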